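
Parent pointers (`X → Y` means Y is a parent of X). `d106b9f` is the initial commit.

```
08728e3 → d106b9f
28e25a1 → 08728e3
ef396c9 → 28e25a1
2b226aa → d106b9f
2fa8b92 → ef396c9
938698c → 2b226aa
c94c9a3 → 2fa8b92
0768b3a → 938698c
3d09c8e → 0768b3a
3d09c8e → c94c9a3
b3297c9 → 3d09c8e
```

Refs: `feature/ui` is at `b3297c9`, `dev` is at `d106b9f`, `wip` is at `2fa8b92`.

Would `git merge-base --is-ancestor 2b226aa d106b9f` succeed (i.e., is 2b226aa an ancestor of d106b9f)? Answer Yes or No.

No

Ancestors of d106b9f: {d106b9f}.
2b226aa is not in that set, so it is not an ancestor of d106b9f.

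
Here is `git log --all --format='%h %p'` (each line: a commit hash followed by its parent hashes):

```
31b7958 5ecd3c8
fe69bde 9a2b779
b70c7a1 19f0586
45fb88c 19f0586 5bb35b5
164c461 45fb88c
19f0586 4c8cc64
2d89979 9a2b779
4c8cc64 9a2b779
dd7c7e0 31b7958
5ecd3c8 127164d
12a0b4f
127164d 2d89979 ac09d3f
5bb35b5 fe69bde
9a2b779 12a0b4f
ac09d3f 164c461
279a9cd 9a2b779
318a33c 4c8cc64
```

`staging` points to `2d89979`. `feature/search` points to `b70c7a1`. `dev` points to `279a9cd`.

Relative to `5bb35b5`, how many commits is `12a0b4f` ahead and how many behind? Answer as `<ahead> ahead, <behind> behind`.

Reachable from 12a0b4f: {12a0b4f}.
Reachable from 5bb35b5: {12a0b4f, 5bb35b5, 9a2b779, fe69bde}.
Only in 12a0b4f's history (ahead): {} — 0.
Only in 5bb35b5's history (behind): {5bb35b5, 9a2b779, fe69bde} — 3.

0 ahead, 3 behind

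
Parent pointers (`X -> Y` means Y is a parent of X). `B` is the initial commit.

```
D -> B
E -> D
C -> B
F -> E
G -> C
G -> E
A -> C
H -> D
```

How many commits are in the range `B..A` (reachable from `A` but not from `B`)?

2

Reachable from A: {A, B, C}.
Reachable from B: {B}.
In A's history but not B's: {A, C} — 2 commits.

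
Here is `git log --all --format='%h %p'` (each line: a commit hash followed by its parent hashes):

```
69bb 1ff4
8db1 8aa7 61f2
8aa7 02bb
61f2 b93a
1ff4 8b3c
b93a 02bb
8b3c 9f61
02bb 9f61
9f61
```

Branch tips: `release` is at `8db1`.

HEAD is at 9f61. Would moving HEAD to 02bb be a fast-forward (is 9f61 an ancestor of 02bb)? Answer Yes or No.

Yes

A fast-forward from 9f61 to 02bb is possible iff 9f61 is an ancestor of 02bb.
Ancestors of 02bb: {02bb, 9f61}.
9f61 is among them, so fast-forward is possible.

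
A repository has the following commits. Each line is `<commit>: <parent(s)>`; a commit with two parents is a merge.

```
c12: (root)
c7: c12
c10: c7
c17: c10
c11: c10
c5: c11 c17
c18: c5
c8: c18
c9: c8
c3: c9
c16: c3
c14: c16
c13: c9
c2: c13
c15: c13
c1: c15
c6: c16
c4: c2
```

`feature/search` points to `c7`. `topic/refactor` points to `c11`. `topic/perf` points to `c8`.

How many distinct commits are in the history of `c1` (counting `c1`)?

Walking parent pointers from c1: reachable set = {c1, c10, c11, c12, c13, c15, c17, c18, c5, c7, c8, c9}.
That is 12 commits.

12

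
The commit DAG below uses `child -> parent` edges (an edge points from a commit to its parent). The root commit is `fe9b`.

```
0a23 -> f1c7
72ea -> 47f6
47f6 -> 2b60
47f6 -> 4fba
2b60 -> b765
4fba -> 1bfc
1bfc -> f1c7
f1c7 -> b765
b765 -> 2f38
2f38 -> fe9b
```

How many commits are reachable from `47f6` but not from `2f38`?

6

Reachable from 47f6: {1bfc, 2b60, 2f38, 47f6, 4fba, b765, f1c7, fe9b}.
Reachable from 2f38: {2f38, fe9b}.
In 47f6's history but not 2f38's: {1bfc, 2b60, 47f6, 4fba, b765, f1c7} — 6 commits.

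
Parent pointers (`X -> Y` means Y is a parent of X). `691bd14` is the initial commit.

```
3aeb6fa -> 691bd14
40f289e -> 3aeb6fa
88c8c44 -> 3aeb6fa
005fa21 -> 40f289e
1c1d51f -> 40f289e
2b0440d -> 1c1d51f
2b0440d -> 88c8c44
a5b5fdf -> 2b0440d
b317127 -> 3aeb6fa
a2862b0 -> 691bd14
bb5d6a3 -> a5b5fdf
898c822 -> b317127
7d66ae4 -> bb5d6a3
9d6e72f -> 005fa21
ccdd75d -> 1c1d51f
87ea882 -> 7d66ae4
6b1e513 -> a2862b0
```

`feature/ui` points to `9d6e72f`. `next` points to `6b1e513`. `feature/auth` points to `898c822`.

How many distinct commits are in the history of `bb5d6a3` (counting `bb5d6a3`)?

8

Walking parent pointers from bb5d6a3: reachable set = {1c1d51f, 2b0440d, 3aeb6fa, 40f289e, 691bd14, 88c8c44, a5b5fdf, bb5d6a3}.
That is 8 commits.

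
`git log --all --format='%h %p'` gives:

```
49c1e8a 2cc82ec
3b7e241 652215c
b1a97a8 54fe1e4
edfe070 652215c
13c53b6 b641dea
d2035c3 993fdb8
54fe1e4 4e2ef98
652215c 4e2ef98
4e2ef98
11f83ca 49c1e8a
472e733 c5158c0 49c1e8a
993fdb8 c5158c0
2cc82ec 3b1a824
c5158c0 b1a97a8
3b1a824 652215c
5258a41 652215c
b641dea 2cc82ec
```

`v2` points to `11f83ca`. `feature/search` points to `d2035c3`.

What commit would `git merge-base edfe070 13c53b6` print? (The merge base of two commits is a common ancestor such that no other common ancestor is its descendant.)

652215c

Ancestors of edfe070: {4e2ef98, 652215c, edfe070}.
Ancestors of 13c53b6: {13c53b6, 2cc82ec, 3b1a824, 4e2ef98, 652215c, b641dea}.
Common ancestors: {4e2ef98, 652215c}.
Among these, 652215c is not an ancestor of any other common ancestor — it is the merge base.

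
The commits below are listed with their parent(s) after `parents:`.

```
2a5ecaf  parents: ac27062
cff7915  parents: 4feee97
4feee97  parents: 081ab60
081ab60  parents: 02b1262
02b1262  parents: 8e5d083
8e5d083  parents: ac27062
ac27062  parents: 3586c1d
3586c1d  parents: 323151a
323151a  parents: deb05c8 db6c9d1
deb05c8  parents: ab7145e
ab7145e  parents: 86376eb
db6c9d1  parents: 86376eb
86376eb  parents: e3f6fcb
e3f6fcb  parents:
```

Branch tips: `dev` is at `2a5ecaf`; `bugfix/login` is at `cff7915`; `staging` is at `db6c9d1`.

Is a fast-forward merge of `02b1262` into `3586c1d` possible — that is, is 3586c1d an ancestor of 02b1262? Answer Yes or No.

Yes

A fast-forward from 3586c1d to 02b1262 is possible iff 3586c1d is an ancestor of 02b1262.
Ancestors of 02b1262: {02b1262, 323151a, 3586c1d, 86376eb, 8e5d083, ab7145e, ac27062, db6c9d1, deb05c8, e3f6fcb}.
3586c1d is among them, so fast-forward is possible.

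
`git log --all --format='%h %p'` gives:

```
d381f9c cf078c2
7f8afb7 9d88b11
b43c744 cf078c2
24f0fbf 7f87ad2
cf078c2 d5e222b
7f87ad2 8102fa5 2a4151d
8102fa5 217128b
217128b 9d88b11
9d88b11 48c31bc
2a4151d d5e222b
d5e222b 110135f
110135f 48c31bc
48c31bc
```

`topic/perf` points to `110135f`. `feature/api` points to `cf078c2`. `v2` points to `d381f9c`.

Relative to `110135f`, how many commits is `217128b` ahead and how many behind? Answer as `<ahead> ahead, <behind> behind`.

2 ahead, 1 behind

Reachable from 217128b: {217128b, 48c31bc, 9d88b11}.
Reachable from 110135f: {110135f, 48c31bc}.
Only in 217128b's history (ahead): {217128b, 9d88b11} — 2.
Only in 110135f's history (behind): {110135f} — 1.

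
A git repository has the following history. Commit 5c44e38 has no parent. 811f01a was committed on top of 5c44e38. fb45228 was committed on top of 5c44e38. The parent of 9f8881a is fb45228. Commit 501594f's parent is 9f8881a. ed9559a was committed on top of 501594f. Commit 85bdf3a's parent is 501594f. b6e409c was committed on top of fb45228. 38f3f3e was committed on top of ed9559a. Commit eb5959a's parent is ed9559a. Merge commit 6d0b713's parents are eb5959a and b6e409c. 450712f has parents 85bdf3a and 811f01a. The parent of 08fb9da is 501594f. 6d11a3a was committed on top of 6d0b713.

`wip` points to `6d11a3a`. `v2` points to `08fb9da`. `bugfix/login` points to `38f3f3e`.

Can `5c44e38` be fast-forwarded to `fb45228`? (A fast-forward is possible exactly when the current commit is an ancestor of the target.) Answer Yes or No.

A fast-forward from 5c44e38 to fb45228 is possible iff 5c44e38 is an ancestor of fb45228.
Ancestors of fb45228: {5c44e38, fb45228}.
5c44e38 is among them, so fast-forward is possible.

Yes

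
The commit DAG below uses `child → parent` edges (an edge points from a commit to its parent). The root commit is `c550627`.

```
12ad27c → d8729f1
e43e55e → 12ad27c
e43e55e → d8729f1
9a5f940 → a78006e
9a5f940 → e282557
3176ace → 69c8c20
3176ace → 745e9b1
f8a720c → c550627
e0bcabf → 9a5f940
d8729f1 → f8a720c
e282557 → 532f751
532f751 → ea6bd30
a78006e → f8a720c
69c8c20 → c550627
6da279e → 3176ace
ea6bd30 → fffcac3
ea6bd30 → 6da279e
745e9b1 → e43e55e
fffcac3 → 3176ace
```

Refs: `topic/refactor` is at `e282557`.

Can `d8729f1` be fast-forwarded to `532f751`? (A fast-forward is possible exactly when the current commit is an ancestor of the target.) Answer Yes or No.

Yes

A fast-forward from d8729f1 to 532f751 is possible iff d8729f1 is an ancestor of 532f751.
Ancestors of 532f751: {12ad27c, 3176ace, 532f751, 69c8c20, 6da279e, 745e9b1, c550627, d8729f1, e43e55e, ea6bd30, f8a720c, fffcac3}.
d8729f1 is among them, so fast-forward is possible.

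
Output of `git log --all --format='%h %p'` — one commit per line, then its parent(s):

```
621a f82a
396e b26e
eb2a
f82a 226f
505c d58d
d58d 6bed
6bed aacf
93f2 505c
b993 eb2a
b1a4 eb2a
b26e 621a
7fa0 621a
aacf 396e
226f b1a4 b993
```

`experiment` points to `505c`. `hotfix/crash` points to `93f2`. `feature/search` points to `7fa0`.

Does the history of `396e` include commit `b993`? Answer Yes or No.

Yes

Ancestors of 396e (commits reachable by following parents): {226f, 396e, 621a, b1a4, b26e, b993, eb2a, f82a}.
b993 is in that set, so it is an ancestor of 396e.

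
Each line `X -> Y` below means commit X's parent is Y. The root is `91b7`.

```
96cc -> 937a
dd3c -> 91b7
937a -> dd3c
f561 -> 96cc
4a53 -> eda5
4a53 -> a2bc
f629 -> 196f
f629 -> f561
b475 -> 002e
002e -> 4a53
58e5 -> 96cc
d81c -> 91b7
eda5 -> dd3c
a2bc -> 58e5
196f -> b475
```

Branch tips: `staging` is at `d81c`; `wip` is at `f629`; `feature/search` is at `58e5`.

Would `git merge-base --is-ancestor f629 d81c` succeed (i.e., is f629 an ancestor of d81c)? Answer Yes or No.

No

Ancestors of d81c: {91b7, d81c}.
f629 is not in that set, so it is not an ancestor of d81c.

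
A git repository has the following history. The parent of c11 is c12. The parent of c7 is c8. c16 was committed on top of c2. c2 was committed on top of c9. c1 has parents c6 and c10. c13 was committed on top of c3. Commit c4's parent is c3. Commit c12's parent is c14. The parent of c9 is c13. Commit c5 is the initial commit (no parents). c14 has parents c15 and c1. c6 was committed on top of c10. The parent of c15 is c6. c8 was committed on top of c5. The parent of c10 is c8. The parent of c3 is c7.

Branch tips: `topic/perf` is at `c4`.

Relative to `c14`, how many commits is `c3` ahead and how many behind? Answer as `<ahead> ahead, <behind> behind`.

Reachable from c3: {c3, c5, c7, c8}.
Reachable from c14: {c1, c10, c14, c15, c5, c6, c8}.
Only in c3's history (ahead): {c3, c7} — 2.
Only in c14's history (behind): {c1, c10, c14, c15, c6} — 5.

2 ahead, 5 behind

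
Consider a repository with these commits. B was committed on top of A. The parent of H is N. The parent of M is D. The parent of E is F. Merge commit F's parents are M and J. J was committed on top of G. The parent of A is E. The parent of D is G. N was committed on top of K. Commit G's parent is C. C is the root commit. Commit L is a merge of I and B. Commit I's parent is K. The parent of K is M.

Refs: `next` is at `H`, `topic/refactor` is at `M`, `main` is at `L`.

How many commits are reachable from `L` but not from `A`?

4

Reachable from L: {A, B, C, D, E, F, G, I, J, K, L, M}.
Reachable from A: {A, C, D, E, F, G, J, M}.
In L's history but not A's: {B, I, K, L} — 4 commits.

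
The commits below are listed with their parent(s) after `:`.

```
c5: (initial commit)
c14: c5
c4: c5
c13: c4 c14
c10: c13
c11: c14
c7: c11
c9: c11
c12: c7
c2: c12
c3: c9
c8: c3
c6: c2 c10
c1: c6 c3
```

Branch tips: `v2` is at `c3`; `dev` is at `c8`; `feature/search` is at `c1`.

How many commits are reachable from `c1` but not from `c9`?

Reachable from c1: {c1, c10, c11, c12, c13, c14, c2, c3, c4, c5, c6, c7, c9}.
Reachable from c9: {c11, c14, c5, c9}.
In c1's history but not c9's: {c1, c10, c12, c13, c2, c3, c4, c6, c7} — 9 commits.

9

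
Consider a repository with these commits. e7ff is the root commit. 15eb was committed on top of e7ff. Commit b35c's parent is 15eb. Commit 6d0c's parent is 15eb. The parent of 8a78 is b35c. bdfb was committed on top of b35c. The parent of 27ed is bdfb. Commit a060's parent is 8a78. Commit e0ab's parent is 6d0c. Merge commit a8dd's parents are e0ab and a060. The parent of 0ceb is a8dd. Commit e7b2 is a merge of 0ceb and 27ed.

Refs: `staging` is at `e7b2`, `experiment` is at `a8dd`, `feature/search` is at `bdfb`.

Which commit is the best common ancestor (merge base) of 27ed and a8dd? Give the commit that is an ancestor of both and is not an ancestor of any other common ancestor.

b35c

Ancestors of 27ed: {15eb, 27ed, b35c, bdfb, e7ff}.
Ancestors of a8dd: {15eb, 6d0c, 8a78, a060, a8dd, b35c, e0ab, e7ff}.
Common ancestors: {15eb, b35c, e7ff}.
Among these, b35c is not an ancestor of any other common ancestor — it is the merge base.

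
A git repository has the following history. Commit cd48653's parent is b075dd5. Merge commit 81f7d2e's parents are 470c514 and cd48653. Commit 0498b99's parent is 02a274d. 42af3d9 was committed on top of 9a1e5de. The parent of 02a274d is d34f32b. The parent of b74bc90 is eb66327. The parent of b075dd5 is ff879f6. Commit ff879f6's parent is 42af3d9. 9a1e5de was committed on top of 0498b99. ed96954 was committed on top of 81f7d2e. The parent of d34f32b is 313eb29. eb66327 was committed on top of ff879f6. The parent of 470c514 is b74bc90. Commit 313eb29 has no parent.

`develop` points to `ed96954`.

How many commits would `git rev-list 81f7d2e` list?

13

Walking parent pointers from 81f7d2e: reachable set = {02a274d, 0498b99, 313eb29, 42af3d9, 470c514, 81f7d2e, 9a1e5de, b075dd5, b74bc90, cd48653, d34f32b, eb66327, ff879f6}.
That is 13 commits.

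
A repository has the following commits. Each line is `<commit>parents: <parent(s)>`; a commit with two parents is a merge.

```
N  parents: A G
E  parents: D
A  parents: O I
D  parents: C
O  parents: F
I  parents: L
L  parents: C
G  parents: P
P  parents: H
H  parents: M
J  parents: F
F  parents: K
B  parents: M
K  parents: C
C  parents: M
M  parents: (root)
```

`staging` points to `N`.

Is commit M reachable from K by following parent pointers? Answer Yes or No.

Ancestors of K (commits reachable by following parents): {C, K, M}.
M is in that set, so it is an ancestor of K.

Yes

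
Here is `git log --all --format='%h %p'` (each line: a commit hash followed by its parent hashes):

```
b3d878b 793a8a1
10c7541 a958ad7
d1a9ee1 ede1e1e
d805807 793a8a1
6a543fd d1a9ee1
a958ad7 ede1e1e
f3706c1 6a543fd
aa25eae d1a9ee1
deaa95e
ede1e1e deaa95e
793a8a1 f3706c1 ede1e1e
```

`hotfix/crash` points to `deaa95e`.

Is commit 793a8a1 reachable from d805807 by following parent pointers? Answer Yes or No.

Ancestors of d805807 (commits reachable by following parents): {6a543fd, 793a8a1, d1a9ee1, d805807, deaa95e, ede1e1e, f3706c1}.
793a8a1 is in that set, so it is an ancestor of d805807.

Yes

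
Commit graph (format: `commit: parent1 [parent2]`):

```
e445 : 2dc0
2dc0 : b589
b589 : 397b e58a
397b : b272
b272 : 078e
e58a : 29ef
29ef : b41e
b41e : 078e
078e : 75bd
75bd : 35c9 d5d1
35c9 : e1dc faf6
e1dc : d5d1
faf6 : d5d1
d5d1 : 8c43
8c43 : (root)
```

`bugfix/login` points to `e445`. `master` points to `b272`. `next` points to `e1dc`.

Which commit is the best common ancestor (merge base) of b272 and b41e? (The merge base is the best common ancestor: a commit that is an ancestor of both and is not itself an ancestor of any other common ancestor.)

078e

Ancestors of b272: {078e, 35c9, 75bd, 8c43, b272, d5d1, e1dc, faf6}.
Ancestors of b41e: {078e, 35c9, 75bd, 8c43, b41e, d5d1, e1dc, faf6}.
Common ancestors: {078e, 35c9, 75bd, 8c43, d5d1, e1dc, faf6}.
Among these, 078e is not an ancestor of any other common ancestor — it is the merge base.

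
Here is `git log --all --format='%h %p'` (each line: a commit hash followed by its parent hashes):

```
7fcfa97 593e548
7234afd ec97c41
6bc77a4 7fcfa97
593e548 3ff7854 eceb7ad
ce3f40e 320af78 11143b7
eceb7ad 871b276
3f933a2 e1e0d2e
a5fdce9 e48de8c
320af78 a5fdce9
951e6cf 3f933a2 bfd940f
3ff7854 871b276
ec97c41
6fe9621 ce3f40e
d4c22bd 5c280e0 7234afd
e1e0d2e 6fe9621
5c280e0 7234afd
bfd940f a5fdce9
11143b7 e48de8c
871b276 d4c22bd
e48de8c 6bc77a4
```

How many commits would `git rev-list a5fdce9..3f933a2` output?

6

Reachable from 3f933a2: {11143b7, 320af78, 3f933a2, 3ff7854, 593e548, 5c280e0, 6bc77a4, 6fe9621, 7234afd, 7fcfa97, 871b276, a5fdce9, ce3f40e, d4c22bd, e1e0d2e, e48de8c, ec97c41, eceb7ad}.
Reachable from a5fdce9: {3ff7854, 593e548, 5c280e0, 6bc77a4, 7234afd, 7fcfa97, 871b276, a5fdce9, d4c22bd, e48de8c, ec97c41, eceb7ad}.
In 3f933a2's history but not a5fdce9's: {11143b7, 320af78, 3f933a2, 6fe9621, ce3f40e, e1e0d2e} — 6 commits.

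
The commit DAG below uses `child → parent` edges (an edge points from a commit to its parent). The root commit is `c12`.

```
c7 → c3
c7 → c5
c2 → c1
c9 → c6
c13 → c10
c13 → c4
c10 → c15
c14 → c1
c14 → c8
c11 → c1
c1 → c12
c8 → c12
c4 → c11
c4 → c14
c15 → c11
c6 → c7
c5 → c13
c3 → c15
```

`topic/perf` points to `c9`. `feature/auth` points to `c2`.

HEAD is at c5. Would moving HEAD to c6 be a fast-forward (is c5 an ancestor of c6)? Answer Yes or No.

Yes

A fast-forward from c5 to c6 is possible iff c5 is an ancestor of c6.
Ancestors of c6: {c1, c10, c11, c12, c13, c14, c15, c3, c4, c5, c6, c7, c8}.
c5 is among them, so fast-forward is possible.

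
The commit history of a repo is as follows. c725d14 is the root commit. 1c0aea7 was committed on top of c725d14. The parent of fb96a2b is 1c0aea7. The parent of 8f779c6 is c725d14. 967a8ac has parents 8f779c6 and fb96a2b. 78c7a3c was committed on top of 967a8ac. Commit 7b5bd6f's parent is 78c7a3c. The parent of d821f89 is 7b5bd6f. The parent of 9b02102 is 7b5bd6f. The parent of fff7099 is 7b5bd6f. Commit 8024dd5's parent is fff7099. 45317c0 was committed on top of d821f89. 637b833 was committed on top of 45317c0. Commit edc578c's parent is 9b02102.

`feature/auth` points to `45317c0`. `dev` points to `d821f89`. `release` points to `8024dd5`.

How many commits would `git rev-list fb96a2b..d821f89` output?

Reachable from d821f89: {1c0aea7, 78c7a3c, 7b5bd6f, 8f779c6, 967a8ac, c725d14, d821f89, fb96a2b}.
Reachable from fb96a2b: {1c0aea7, c725d14, fb96a2b}.
In d821f89's history but not fb96a2b's: {78c7a3c, 7b5bd6f, 8f779c6, 967a8ac, d821f89} — 5 commits.

5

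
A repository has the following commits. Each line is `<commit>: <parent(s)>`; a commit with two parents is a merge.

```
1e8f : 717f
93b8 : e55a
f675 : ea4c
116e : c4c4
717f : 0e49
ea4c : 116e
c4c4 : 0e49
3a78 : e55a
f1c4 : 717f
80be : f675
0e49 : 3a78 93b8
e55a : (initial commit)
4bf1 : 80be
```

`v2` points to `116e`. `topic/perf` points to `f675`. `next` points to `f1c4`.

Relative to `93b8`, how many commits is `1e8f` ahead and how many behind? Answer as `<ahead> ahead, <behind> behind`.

4 ahead, 0 behind

Reachable from 1e8f: {0e49, 1e8f, 3a78, 717f, 93b8, e55a}.
Reachable from 93b8: {93b8, e55a}.
Only in 1e8f's history (ahead): {0e49, 1e8f, 3a78, 717f} — 4.
Only in 93b8's history (behind): {} — 0.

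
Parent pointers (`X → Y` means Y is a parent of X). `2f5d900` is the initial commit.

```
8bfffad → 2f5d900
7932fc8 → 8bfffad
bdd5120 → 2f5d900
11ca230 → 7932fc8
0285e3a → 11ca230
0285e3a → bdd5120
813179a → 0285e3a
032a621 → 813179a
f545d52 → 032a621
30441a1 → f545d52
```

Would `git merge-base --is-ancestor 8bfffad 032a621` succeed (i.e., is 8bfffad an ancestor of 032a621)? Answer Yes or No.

Yes

Ancestors of 032a621 (commits reachable by following parents): {0285e3a, 032a621, 11ca230, 2f5d900, 7932fc8, 813179a, 8bfffad, bdd5120}.
8bfffad is in that set, so it is an ancestor of 032a621.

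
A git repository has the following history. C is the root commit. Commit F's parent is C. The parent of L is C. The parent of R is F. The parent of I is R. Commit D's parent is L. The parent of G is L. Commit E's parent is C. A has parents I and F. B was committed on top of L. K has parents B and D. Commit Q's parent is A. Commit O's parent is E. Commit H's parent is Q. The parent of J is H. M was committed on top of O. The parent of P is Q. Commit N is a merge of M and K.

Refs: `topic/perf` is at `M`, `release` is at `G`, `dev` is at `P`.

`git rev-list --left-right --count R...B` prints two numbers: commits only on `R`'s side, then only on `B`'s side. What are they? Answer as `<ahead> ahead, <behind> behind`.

Reachable from R: {C, F, R}.
Reachable from B: {B, C, L}.
Only in R's history (ahead): {F, R} — 2.
Only in B's history (behind): {B, L} — 2.

2 ahead, 2 behind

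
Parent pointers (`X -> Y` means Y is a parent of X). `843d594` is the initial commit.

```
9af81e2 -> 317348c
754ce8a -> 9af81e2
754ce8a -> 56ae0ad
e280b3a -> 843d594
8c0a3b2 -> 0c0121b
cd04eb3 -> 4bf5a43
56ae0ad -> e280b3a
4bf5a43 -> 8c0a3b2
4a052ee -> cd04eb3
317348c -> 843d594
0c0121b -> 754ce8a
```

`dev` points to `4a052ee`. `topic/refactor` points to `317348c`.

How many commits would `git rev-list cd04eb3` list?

Walking parent pointers from cd04eb3: reachable set = {0c0121b, 317348c, 4bf5a43, 56ae0ad, 754ce8a, 843d594, 8c0a3b2, 9af81e2, cd04eb3, e280b3a}.
That is 10 commits.

10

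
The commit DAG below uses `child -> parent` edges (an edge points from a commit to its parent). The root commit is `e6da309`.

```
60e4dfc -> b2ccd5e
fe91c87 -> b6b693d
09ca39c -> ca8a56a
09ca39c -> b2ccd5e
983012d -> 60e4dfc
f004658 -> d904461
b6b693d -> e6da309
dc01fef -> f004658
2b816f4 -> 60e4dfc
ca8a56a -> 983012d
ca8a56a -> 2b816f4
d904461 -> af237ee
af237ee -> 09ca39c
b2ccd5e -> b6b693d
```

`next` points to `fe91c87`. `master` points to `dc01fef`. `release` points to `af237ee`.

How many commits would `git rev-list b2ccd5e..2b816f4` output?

2

Reachable from 2b816f4: {2b816f4, 60e4dfc, b2ccd5e, b6b693d, e6da309}.
Reachable from b2ccd5e: {b2ccd5e, b6b693d, e6da309}.
In 2b816f4's history but not b2ccd5e's: {2b816f4, 60e4dfc} — 2 commits.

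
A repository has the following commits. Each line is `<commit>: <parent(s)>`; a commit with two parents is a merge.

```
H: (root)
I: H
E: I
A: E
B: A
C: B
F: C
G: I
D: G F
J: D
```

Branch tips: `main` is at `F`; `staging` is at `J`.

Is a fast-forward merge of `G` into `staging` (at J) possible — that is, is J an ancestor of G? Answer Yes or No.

A fast-forward from J to G is possible iff J is an ancestor of G.
Ancestors of G: {G, H, I}.
J is not among them, so fast-forward is not possible.

No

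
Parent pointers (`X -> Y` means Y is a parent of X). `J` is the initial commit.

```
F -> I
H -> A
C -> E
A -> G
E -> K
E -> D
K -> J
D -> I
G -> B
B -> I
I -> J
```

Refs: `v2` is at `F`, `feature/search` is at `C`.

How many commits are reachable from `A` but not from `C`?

Reachable from A: {A, B, G, I, J}.
Reachable from C: {C, D, E, I, J, K}.
In A's history but not C's: {A, B, G} — 3 commits.

3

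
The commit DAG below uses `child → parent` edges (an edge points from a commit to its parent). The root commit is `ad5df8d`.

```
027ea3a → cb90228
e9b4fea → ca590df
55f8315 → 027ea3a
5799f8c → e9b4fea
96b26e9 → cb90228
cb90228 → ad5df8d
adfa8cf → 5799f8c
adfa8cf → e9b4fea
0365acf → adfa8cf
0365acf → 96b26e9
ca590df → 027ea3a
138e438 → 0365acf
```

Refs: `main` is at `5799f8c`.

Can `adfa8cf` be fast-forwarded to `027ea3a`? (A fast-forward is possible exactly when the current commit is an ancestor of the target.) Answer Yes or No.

A fast-forward from adfa8cf to 027ea3a is possible iff adfa8cf is an ancestor of 027ea3a.
Ancestors of 027ea3a: {027ea3a, ad5df8d, cb90228}.
adfa8cf is not among them, so fast-forward is not possible.

No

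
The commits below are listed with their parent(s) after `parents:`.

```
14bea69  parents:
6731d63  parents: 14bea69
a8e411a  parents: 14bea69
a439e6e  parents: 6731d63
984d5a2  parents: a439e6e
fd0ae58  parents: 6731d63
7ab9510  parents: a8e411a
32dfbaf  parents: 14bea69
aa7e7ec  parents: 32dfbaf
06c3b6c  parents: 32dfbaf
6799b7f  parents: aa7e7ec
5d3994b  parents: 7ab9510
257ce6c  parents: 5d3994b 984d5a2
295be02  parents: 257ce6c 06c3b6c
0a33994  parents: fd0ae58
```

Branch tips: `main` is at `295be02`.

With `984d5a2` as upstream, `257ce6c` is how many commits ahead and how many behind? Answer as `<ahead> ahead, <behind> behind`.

4 ahead, 0 behind

Reachable from 257ce6c: {14bea69, 257ce6c, 5d3994b, 6731d63, 7ab9510, 984d5a2, a439e6e, a8e411a}.
Reachable from 984d5a2: {14bea69, 6731d63, 984d5a2, a439e6e}.
Only in 257ce6c's history (ahead): {257ce6c, 5d3994b, 7ab9510, a8e411a} — 4.
Only in 984d5a2's history (behind): {} — 0.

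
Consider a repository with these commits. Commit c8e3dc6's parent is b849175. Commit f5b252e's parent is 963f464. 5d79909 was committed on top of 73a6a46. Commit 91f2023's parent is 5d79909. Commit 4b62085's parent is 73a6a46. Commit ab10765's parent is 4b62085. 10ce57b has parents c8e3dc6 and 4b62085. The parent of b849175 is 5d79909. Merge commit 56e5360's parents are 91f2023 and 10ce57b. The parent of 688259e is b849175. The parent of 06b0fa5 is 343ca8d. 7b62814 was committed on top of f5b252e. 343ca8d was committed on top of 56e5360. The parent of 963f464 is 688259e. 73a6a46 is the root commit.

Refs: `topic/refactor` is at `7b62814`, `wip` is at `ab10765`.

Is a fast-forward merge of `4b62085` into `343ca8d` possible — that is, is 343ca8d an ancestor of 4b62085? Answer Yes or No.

A fast-forward from 343ca8d to 4b62085 is possible iff 343ca8d is an ancestor of 4b62085.
Ancestors of 4b62085: {4b62085, 73a6a46}.
343ca8d is not among them, so fast-forward is not possible.

No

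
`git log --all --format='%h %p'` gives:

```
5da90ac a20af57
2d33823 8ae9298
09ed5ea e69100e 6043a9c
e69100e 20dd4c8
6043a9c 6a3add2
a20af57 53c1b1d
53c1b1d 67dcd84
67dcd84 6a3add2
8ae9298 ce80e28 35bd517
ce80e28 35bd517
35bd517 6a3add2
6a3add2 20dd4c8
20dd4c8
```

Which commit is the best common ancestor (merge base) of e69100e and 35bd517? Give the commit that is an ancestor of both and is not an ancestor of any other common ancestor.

20dd4c8

Ancestors of e69100e: {20dd4c8, e69100e}.
Ancestors of 35bd517: {20dd4c8, 35bd517, 6a3add2}.
Common ancestors: {20dd4c8}.
The only common ancestor is 20dd4c8, so it is the merge base.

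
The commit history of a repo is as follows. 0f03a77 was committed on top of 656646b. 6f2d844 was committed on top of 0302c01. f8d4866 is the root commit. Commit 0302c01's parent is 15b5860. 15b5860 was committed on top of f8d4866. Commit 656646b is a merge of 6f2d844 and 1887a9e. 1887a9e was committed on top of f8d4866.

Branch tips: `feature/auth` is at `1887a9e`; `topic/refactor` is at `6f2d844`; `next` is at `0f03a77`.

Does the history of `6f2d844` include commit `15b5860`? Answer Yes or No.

Ancestors of 6f2d844 (commits reachable by following parents): {0302c01, 15b5860, 6f2d844, f8d4866}.
15b5860 is in that set, so it is an ancestor of 6f2d844.

Yes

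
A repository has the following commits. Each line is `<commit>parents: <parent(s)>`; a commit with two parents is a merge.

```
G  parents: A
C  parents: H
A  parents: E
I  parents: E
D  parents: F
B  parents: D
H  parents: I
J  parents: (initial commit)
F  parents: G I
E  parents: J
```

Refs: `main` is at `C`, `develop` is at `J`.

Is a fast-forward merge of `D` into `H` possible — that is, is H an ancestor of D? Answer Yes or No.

No

A fast-forward from H to D is possible iff H is an ancestor of D.
Ancestors of D: {A, D, E, F, G, I, J}.
H is not among them, so fast-forward is not possible.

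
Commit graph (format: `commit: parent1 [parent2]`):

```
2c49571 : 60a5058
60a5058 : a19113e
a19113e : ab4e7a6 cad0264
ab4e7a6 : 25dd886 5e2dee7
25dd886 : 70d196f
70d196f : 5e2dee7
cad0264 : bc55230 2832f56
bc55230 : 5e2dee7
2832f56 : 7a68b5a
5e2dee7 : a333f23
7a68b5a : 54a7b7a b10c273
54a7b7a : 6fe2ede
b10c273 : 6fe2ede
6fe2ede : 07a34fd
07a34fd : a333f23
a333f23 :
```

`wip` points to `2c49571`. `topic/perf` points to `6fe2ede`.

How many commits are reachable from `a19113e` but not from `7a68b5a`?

Reachable from a19113e: {07a34fd, 25dd886, 2832f56, 54a7b7a, 5e2dee7, 6fe2ede, 70d196f, 7a68b5a, a19113e, a333f23, ab4e7a6, b10c273, bc55230, cad0264}.
Reachable from 7a68b5a: {07a34fd, 54a7b7a, 6fe2ede, 7a68b5a, a333f23, b10c273}.
In a19113e's history but not 7a68b5a's: {25dd886, 2832f56, 5e2dee7, 70d196f, a19113e, ab4e7a6, bc55230, cad0264} — 8 commits.

8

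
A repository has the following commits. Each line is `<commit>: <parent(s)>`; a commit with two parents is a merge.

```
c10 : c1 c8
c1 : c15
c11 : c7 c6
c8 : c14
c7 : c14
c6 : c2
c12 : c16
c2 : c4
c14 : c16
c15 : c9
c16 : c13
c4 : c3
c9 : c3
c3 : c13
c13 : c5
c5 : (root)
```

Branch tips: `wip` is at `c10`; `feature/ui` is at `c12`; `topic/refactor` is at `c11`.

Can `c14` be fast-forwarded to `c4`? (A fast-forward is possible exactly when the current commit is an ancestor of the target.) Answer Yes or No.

A fast-forward from c14 to c4 is possible iff c14 is an ancestor of c4.
Ancestors of c4: {c13, c3, c4, c5}.
c14 is not among them, so fast-forward is not possible.

No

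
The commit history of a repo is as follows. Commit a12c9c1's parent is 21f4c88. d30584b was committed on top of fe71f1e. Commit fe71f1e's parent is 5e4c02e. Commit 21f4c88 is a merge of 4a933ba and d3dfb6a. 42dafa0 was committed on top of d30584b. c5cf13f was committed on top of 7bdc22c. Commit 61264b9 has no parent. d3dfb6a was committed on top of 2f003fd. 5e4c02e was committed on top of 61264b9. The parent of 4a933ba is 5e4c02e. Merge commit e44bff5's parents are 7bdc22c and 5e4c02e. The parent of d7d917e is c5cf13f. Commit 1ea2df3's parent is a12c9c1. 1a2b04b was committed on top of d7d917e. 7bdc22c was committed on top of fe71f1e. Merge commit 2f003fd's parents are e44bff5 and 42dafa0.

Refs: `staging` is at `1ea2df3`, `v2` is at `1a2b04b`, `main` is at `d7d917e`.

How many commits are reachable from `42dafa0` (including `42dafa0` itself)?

Walking parent pointers from 42dafa0: reachable set = {42dafa0, 5e4c02e, 61264b9, d30584b, fe71f1e}.
That is 5 commits.

5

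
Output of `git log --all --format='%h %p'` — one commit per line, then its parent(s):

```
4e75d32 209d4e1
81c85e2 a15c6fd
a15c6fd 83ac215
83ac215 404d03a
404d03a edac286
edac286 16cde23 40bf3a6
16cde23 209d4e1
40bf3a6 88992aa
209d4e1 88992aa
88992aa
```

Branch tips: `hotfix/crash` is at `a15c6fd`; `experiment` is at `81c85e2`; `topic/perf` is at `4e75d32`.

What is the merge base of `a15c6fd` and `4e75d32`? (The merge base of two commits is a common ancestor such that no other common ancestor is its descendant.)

Ancestors of a15c6fd: {16cde23, 209d4e1, 404d03a, 40bf3a6, 83ac215, 88992aa, a15c6fd, edac286}.
Ancestors of 4e75d32: {209d4e1, 4e75d32, 88992aa}.
Common ancestors: {209d4e1, 88992aa}.
Among these, 209d4e1 is not an ancestor of any other common ancestor — it is the merge base.

209d4e1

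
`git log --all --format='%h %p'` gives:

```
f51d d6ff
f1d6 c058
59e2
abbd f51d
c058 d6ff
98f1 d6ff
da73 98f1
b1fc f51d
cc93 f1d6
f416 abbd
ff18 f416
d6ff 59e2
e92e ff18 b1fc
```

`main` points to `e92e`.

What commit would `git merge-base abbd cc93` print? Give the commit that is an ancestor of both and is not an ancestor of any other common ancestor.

Ancestors of abbd: {59e2, abbd, d6ff, f51d}.
Ancestors of cc93: {59e2, c058, cc93, d6ff, f1d6}.
Common ancestors: {59e2, d6ff}.
Among these, d6ff is not an ancestor of any other common ancestor — it is the merge base.

d6ff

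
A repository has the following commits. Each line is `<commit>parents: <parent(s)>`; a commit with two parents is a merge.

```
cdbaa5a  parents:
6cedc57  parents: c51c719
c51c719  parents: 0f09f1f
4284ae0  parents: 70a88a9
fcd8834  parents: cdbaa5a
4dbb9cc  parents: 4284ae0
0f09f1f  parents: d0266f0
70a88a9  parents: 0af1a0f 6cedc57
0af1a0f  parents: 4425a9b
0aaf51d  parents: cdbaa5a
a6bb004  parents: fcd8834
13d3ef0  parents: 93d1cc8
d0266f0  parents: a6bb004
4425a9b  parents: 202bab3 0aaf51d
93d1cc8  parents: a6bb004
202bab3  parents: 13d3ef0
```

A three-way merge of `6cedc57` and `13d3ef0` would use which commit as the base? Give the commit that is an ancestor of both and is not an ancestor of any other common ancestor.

Ancestors of 6cedc57: {0f09f1f, 6cedc57, a6bb004, c51c719, cdbaa5a, d0266f0, fcd8834}.
Ancestors of 13d3ef0: {13d3ef0, 93d1cc8, a6bb004, cdbaa5a, fcd8834}.
Common ancestors: {a6bb004, cdbaa5a, fcd8834}.
Among these, a6bb004 is not an ancestor of any other common ancestor — it is the merge base.

a6bb004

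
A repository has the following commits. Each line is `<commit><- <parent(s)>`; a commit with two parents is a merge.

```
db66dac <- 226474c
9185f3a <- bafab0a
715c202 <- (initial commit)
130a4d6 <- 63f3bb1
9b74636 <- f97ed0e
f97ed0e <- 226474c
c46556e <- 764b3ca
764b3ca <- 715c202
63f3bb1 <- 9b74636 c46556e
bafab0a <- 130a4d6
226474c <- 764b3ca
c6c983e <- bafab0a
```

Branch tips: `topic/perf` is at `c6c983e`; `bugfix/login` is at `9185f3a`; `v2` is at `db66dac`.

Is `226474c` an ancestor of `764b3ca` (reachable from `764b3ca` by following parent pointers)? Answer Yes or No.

Ancestors of 764b3ca: {715c202, 764b3ca}.
226474c is not in that set, so it is not an ancestor of 764b3ca.

No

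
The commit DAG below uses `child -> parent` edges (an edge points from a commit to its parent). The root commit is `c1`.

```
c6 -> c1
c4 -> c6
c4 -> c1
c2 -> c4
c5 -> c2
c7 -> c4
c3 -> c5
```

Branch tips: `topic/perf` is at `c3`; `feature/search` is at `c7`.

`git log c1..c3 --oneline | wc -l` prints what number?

Reachable from c3: {c1, c2, c3, c4, c5, c6}.
Reachable from c1: {c1}.
In c3's history but not c1's: {c2, c3, c4, c5, c6} — 5 commits.

5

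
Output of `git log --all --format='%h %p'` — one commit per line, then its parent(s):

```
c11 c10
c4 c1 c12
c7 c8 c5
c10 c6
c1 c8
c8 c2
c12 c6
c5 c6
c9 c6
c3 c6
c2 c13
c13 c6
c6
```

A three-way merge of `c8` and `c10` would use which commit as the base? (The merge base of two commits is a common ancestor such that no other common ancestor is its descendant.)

c6

Ancestors of c8: {c13, c2, c6, c8}.
Ancestors of c10: {c10, c6}.
Common ancestors: {c6}.
The only common ancestor is c6, so it is the merge base.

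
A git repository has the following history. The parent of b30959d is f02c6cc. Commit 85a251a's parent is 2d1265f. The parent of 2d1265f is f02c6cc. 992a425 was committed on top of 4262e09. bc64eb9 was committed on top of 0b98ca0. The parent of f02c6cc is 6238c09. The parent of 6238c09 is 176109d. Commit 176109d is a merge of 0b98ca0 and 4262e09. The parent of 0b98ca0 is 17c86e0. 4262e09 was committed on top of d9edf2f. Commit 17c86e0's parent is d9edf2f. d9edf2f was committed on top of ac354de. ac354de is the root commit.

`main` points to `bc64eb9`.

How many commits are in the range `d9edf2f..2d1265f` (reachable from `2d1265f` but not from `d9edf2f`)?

7

Reachable from 2d1265f: {0b98ca0, 176109d, 17c86e0, 2d1265f, 4262e09, 6238c09, ac354de, d9edf2f, f02c6cc}.
Reachable from d9edf2f: {ac354de, d9edf2f}.
In 2d1265f's history but not d9edf2f's: {0b98ca0, 176109d, 17c86e0, 2d1265f, 4262e09, 6238c09, f02c6cc} — 7 commits.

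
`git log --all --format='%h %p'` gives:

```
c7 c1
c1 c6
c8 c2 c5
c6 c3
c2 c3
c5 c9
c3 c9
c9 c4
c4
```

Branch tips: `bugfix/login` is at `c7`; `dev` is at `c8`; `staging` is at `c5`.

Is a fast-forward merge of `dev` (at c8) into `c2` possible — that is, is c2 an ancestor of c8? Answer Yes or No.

A fast-forward from c2 to c8 is possible iff c2 is an ancestor of c8.
Ancestors of c8: {c2, c3, c4, c5, c8, c9}.
c2 is among them, so fast-forward is possible.

Yes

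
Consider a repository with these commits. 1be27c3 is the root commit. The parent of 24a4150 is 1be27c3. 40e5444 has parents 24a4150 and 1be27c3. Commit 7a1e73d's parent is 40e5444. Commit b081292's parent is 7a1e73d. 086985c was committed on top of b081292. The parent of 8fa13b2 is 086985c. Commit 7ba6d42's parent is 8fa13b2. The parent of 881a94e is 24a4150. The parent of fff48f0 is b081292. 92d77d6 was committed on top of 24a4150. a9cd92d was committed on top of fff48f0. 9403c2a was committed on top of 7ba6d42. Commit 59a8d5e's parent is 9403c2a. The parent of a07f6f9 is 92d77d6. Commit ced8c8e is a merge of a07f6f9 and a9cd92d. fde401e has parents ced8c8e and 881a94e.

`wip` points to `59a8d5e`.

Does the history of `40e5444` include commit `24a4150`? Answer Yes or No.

Yes

Ancestors of 40e5444 (commits reachable by following parents): {1be27c3, 24a4150, 40e5444}.
24a4150 is in that set, so it is an ancestor of 40e5444.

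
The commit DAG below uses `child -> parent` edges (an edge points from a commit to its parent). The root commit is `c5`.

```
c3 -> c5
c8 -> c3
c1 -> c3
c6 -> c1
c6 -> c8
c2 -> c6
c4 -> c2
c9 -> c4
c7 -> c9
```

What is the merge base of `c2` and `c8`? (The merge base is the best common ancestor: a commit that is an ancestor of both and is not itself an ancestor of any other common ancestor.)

c8

Ancestors of c2: {c1, c2, c3, c5, c6, c8}.
Ancestors of c8: {c3, c5, c8}.
Common ancestors: {c3, c5, c8}.
Among these, c8 is not an ancestor of any other common ancestor — it is the merge base.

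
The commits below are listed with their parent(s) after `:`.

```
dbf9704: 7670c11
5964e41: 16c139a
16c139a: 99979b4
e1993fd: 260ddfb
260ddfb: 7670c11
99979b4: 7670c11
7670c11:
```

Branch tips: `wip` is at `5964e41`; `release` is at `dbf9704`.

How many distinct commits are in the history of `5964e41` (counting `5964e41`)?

Walking parent pointers from 5964e41: reachable set = {16c139a, 5964e41, 7670c11, 99979b4}.
That is 4 commits.

4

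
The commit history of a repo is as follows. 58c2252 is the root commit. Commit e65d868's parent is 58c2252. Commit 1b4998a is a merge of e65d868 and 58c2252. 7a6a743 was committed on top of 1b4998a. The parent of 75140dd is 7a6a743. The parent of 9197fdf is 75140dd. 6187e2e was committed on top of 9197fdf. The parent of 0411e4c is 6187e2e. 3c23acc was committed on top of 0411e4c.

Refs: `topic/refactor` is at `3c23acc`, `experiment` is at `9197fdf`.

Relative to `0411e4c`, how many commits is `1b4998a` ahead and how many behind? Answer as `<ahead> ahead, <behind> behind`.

0 ahead, 5 behind

Reachable from 1b4998a: {1b4998a, 58c2252, e65d868}.
Reachable from 0411e4c: {0411e4c, 1b4998a, 58c2252, 6187e2e, 75140dd, 7a6a743, 9197fdf, e65d868}.
Only in 1b4998a's history (ahead): {} — 0.
Only in 0411e4c's history (behind): {0411e4c, 6187e2e, 75140dd, 7a6a743, 9197fdf} — 5.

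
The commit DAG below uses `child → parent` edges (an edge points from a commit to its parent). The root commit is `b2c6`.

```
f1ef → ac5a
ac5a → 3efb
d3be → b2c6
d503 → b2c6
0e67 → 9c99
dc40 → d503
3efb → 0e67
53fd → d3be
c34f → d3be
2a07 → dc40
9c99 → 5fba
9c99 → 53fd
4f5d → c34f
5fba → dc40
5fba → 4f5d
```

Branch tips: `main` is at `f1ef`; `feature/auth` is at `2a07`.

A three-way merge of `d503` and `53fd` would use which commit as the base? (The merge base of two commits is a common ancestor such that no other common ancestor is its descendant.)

b2c6

Ancestors of d503: {b2c6, d503}.
Ancestors of 53fd: {53fd, b2c6, d3be}.
Common ancestors: {b2c6}.
The only common ancestor is b2c6, so it is the merge base.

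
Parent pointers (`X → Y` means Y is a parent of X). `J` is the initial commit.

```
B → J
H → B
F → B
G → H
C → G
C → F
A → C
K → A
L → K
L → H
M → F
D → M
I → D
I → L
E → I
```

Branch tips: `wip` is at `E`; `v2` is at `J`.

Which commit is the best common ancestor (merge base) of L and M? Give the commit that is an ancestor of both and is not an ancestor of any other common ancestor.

Ancestors of L: {A, B, C, F, G, H, J, K, L}.
Ancestors of M: {B, F, J, M}.
Common ancestors: {B, F, J}.
Among these, F is not an ancestor of any other common ancestor — it is the merge base.

F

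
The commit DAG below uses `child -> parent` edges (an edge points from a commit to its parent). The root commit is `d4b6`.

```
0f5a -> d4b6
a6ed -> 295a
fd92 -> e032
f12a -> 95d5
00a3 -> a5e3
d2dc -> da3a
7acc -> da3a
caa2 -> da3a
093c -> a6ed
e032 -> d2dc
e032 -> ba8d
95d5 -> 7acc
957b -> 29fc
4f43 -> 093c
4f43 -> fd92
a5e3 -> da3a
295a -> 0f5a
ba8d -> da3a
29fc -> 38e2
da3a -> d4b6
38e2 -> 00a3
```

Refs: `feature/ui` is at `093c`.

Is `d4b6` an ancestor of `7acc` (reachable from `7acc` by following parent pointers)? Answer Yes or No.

Yes

Ancestors of 7acc (commits reachable by following parents): {7acc, d4b6, da3a}.
d4b6 is in that set, so it is an ancestor of 7acc.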